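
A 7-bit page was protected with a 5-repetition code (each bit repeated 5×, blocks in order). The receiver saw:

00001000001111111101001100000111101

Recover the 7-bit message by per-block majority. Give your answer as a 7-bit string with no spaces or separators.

0011001

Block 1 (00001): 1 one → 0
Block 2 (00000): 0 ones → 0
Block 3 (11111): 5 ones → 1
Block 4 (11101): 4 ones → 1
Block 5 (00110): 2 ones → 0
Block 6 (00001): 1 one → 0
Block 7 (11101): 4 ones → 1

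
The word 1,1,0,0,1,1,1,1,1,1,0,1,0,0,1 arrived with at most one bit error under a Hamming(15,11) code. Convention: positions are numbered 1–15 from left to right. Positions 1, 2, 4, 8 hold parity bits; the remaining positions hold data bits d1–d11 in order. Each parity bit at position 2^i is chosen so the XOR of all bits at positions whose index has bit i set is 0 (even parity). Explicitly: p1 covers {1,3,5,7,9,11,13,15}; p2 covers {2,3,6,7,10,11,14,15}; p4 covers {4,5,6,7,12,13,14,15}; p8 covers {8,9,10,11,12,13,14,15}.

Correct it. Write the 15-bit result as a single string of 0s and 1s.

s1 (pos 1,3,5,7,9,11,13,15): 1⊕0⊕1⊕1⊕1⊕0⊕0⊕1 = 1
s2 (pos 2,3,6,7,10,11,14,15): 1⊕0⊕1⊕1⊕1⊕0⊕0⊕1 = 1
s4 (pos 4,5,6,7,12,13,14,15): 0⊕1⊕1⊕1⊕1⊕0⊕0⊕1 = 1
s8 (pos 8,9,10,11,12,13,14,15): 1⊕1⊕1⊕0⊕1⊕0⊕0⊕1 = 1
Syndrome s8…s1 = 1111 → error at position 15.
Flip position 15: 110011111101001 → 110011111101000

110011111101000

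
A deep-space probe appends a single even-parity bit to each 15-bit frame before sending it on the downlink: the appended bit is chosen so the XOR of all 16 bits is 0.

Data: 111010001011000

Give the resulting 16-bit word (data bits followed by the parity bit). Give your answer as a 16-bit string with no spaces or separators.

1110100010110001

XOR of the 15 data bits: 1⊕1⊕1⊕0⊕1⊕0⊕0⊕0⊕1⊕0⊕1⊕1⊕0⊕0⊕0 = 1
Parity bit = 1 (so all 16 bits XOR to 0).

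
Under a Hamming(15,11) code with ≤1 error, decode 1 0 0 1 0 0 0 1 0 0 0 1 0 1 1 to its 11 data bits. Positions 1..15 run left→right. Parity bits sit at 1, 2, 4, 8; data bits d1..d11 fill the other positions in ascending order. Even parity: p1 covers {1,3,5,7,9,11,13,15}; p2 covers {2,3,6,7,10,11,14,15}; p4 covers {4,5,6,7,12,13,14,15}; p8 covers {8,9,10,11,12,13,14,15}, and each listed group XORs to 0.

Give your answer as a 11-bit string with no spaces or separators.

s1 (pos 1,3,5,7,9,11,13,15): 1⊕0⊕0⊕0⊕0⊕0⊕0⊕1 = 0
s2 (pos 2,3,6,7,10,11,14,15): 0⊕0⊕0⊕0⊕0⊕0⊕1⊕1 = 0
s4 (pos 4,5,6,7,12,13,14,15): 1⊕0⊕0⊕0⊕1⊕0⊕1⊕1 = 0
s8 (pos 8,9,10,11,12,13,14,15): 1⊕0⊕0⊕0⊕1⊕0⊕1⊕1 = 0
Syndrome s8…s1 = 0000 → no error.
Read data bits from positions 3,5,6,7,9,10,11,12,13,14,15: 00000001011

00000001011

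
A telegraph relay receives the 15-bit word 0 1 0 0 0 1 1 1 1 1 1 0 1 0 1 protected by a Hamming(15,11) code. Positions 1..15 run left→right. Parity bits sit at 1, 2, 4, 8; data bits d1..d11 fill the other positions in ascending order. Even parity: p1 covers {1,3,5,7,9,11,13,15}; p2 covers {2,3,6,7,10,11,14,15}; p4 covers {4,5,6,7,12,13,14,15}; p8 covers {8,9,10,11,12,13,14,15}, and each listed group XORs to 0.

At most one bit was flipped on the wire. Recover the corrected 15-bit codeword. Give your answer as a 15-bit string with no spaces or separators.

s1 (pos 1,3,5,7,9,11,13,15): 0⊕0⊕0⊕1⊕1⊕1⊕1⊕1 = 1
s2 (pos 2,3,6,7,10,11,14,15): 1⊕0⊕1⊕1⊕1⊕1⊕0⊕1 = 0
s4 (pos 4,5,6,7,12,13,14,15): 0⊕0⊕1⊕1⊕0⊕1⊕0⊕1 = 0
s8 (pos 8,9,10,11,12,13,14,15): 1⊕1⊕1⊕1⊕0⊕1⊕0⊕1 = 0
Syndrome s8…s1 = 0001 → error at position 1.
Flip position 1: 010001111110101 → 110001111110101

110001111110101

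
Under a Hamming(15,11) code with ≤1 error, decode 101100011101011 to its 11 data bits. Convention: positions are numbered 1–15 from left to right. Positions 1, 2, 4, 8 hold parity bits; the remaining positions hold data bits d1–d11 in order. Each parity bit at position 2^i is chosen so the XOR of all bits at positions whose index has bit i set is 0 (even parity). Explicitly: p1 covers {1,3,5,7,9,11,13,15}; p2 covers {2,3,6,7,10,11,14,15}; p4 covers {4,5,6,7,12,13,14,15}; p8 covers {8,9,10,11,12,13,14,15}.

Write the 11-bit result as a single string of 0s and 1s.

s1 (pos 1,3,5,7,9,11,13,15): 1⊕1⊕0⊕0⊕1⊕0⊕0⊕1 = 0
s2 (pos 2,3,6,7,10,11,14,15): 0⊕1⊕0⊕0⊕1⊕0⊕1⊕1 = 0
s4 (pos 4,5,6,7,12,13,14,15): 1⊕0⊕0⊕0⊕1⊕0⊕1⊕1 = 0
s8 (pos 8,9,10,11,12,13,14,15): 1⊕1⊕1⊕0⊕1⊕0⊕1⊕1 = 0
Syndrome s8…s1 = 0000 → no error.
Read data bits from positions 3,5,6,7,9,10,11,12,13,14,15: 10001101011

10001101011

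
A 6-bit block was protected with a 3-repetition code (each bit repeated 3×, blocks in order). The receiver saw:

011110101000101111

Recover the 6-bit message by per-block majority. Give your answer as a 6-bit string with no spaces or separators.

Block 1 (011): 2 ones → 1
Block 2 (110): 2 ones → 1
Block 3 (101): 2 ones → 1
Block 4 (000): 0 ones → 0
Block 5 (101): 2 ones → 1
Block 6 (111): 3 ones → 1

111011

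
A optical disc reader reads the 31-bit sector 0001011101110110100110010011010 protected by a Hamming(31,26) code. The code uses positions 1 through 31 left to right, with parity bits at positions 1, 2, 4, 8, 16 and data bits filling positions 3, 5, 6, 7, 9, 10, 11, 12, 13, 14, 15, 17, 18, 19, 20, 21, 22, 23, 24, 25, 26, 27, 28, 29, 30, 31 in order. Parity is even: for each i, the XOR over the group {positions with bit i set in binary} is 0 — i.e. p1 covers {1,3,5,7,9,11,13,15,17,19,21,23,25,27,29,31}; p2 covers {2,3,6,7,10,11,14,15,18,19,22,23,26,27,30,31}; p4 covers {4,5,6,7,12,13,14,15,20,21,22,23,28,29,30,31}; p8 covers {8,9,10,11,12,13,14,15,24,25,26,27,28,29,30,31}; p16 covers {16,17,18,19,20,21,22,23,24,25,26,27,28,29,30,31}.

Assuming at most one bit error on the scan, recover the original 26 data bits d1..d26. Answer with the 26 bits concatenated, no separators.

s1 (pos 1,3,5,7,9,11,13,15,17,19,21,23,25,27,29,31): 0⊕0⊕0⊕1⊕0⊕1⊕0⊕1⊕1⊕0⊕1⊕0⊕0⊕1⊕0⊕0 = 0
s2 (pos 2,3,6,7,10,11,14,15,18,19,22,23,26,27,30,31): 0⊕0⊕1⊕1⊕1⊕1⊕1⊕1⊕0⊕0⊕0⊕0⊕0⊕1⊕1⊕0 = 0
s4 (pos 4,5,6,7,12,13,14,15,20,21,22,23,28,29,30,31): 1⊕0⊕1⊕1⊕1⊕0⊕1⊕1⊕1⊕1⊕0⊕0⊕1⊕0⊕1⊕0 = 0
s8 (pos 8,9,10,11,12,13,14,15,24,25,26,27,28,29,30,31): 1⊕0⊕1⊕1⊕1⊕0⊕1⊕1⊕1⊕0⊕0⊕1⊕1⊕0⊕1⊕0 = 0
s16 (pos 16,17,18,19,20,21,22,23,24,25,26,27,28,29,30,31): 0⊕1⊕0⊕0⊕1⊕1⊕0⊕0⊕1⊕0⊕0⊕1⊕1⊕0⊕1⊕0 = 1
Syndrome s16…s1 = 10000 → error at position 16.
Flip position 16: 0001011101110110100110010011010 → 0001011101110111100110010011010
Read data bits from positions 3,5,6,7,9,10,11,12,13,14,15,17,18,19,20,21,22,23,24,25,26,27,28,29,30,31: 00110111011100110010011010

00110111011100110010011010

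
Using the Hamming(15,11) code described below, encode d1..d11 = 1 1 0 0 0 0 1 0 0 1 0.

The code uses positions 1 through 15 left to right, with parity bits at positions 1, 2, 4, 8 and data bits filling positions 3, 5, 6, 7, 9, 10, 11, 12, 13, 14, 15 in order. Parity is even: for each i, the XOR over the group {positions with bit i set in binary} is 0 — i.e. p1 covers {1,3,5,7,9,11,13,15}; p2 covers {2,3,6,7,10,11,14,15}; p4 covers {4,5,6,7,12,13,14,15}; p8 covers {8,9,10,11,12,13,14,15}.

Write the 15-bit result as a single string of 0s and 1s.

111010000010010

Place data at non-parity positions: p1 p2 1 p4 1 0 0 p8 0 0 1 0 0 1 0
p1 (pos 1,3,5,7,9,11,13,15): XOR of data positions = 1⊕1⊕0⊕0⊕1⊕0⊕0 = 1
p2 (pos 2,3,6,7,10,11,14,15): XOR of data positions = 1⊕0⊕0⊕0⊕1⊕1⊕0 = 1
p4 (pos 4,5,6,7,12,13,14,15): XOR of data positions = 1⊕0⊕0⊕0⊕0⊕1⊕0 = 0
p8 (pos 8,9,10,11,12,13,14,15): XOR of data positions = 0⊕0⊕1⊕0⊕0⊕1⊕0 = 0
Codeword: 111010000010010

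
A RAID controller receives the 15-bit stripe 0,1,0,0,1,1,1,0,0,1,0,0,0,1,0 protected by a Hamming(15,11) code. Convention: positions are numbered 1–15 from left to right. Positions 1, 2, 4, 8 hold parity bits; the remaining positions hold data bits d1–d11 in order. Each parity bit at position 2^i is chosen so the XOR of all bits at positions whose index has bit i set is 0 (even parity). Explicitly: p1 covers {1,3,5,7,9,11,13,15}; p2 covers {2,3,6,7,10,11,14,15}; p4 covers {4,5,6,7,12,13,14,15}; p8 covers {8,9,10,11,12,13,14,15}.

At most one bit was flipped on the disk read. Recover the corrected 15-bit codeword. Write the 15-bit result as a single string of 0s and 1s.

000011100100010

s1 (pos 1,3,5,7,9,11,13,15): 0⊕0⊕1⊕1⊕0⊕0⊕0⊕0 = 0
s2 (pos 2,3,6,7,10,11,14,15): 1⊕0⊕1⊕1⊕1⊕0⊕1⊕0 = 1
s4 (pos 4,5,6,7,12,13,14,15): 0⊕1⊕1⊕1⊕0⊕0⊕1⊕0 = 0
s8 (pos 8,9,10,11,12,13,14,15): 0⊕0⊕1⊕0⊕0⊕0⊕1⊕0 = 0
Syndrome s8…s1 = 0010 → error at position 2.
Flip position 2: 010011100100010 → 000011100100010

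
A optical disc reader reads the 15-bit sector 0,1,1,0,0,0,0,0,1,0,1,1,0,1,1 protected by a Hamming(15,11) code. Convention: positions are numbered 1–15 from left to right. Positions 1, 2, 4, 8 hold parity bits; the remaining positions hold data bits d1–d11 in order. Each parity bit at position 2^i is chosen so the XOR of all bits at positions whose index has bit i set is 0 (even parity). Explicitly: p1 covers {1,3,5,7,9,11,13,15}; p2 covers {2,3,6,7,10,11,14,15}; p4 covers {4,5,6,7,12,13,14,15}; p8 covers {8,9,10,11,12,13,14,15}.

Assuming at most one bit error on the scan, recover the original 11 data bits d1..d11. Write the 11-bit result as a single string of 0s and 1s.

10001011001

s1 (pos 1,3,5,7,9,11,13,15): 0⊕1⊕0⊕0⊕1⊕1⊕0⊕1 = 0
s2 (pos 2,3,6,7,10,11,14,15): 1⊕1⊕0⊕0⊕0⊕1⊕1⊕1 = 1
s4 (pos 4,5,6,7,12,13,14,15): 0⊕0⊕0⊕0⊕1⊕0⊕1⊕1 = 1
s8 (pos 8,9,10,11,12,13,14,15): 0⊕1⊕0⊕1⊕1⊕0⊕1⊕1 = 1
Syndrome s8…s1 = 1110 → error at position 14.
Flip position 14: 011000001011011 → 011000001011001
Read data bits from positions 3,5,6,7,9,10,11,12,13,14,15: 10001011001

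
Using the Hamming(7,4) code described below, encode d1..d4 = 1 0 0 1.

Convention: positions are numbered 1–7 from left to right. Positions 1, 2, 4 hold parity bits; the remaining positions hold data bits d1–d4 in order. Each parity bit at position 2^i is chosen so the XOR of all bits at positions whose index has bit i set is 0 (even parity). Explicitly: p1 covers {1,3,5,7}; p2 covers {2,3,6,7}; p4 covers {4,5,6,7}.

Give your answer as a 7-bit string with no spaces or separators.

Place data at non-parity positions: p1 p2 1 p4 0 0 1
p1 (pos 1,3,5,7): XOR of data positions = 1⊕0⊕1 = 0
p2 (pos 2,3,6,7): XOR of data positions = 1⊕0⊕1 = 0
p4 (pos 4,5,6,7): XOR of data positions = 0⊕0⊕1 = 1
Codeword: 0011001

0011001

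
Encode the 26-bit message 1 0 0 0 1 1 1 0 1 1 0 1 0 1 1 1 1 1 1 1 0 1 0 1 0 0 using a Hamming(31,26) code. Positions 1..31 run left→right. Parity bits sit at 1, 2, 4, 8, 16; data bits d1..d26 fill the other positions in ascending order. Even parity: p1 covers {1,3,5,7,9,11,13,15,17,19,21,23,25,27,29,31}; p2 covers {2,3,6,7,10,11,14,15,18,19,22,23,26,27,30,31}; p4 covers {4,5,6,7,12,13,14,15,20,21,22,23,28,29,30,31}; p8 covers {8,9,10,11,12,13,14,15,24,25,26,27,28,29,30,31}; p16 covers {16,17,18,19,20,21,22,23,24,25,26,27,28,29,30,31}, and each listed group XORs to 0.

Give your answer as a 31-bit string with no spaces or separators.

Place data at non-parity positions: p1 p2 1 p4 0 0 0 p8 1 1 1 0 1 1 0 p16 1 0 1 1 1 1 1 1 1 0 1 0 1 0 0
p1 (pos 1,3,5,7,9,11,13,15,17,19,21,23,25,27,29,31): XOR of data positions = 1⊕0⊕0⊕1⊕1⊕1⊕0⊕1⊕1⊕1⊕1⊕1⊕1⊕1⊕0 = 1
p2 (pos 2,3,6,7,10,11,14,15,18,19,22,23,26,27,30,31): XOR of data positions = 1⊕0⊕0⊕1⊕1⊕1⊕0⊕0⊕1⊕1⊕1⊕0⊕1⊕0⊕0 = 0
p4 (pos 4,5,6,7,12,13,14,15,20,21,22,23,28,29,30,31): XOR of data positions = 0⊕0⊕0⊕0⊕1⊕1⊕0⊕1⊕1⊕1⊕1⊕0⊕1⊕0⊕0 = 1
p8 (pos 8,9,10,11,12,13,14,15,24,25,26,27,28,29,30,31): XOR of data positions = 1⊕1⊕1⊕0⊕1⊕1⊕0⊕1⊕1⊕0⊕1⊕0⊕1⊕0⊕0 = 1
p16 (pos 16,17,18,19,20,21,22,23,24,25,26,27,28,29,30,31): XOR of data positions = 1⊕0⊕1⊕1⊕1⊕1⊕1⊕1⊕1⊕0⊕1⊕0⊕1⊕0⊕0 = 0
Codeword: 1011000111101100101111111010100

1011000111101100101111111010100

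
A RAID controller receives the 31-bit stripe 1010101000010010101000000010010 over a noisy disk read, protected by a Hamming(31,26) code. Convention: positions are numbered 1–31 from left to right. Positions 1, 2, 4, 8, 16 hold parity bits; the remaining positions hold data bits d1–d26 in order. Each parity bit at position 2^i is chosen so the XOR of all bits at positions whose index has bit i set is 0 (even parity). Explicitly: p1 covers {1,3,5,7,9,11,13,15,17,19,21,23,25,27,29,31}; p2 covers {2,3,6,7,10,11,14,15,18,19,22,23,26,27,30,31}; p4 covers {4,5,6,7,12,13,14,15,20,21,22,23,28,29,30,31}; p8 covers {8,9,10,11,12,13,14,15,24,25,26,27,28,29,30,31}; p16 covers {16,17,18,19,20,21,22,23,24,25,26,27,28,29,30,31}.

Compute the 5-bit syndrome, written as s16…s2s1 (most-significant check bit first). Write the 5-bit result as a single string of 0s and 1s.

00100

s1 (pos 1,3,5,7,9,11,13,15,17,19,21,23,25,27,29,31): 1⊕1⊕1⊕1⊕0⊕0⊕0⊕1⊕1⊕1⊕0⊕0⊕0⊕1⊕0⊕0 = 0
s2 (pos 2,3,6,7,10,11,14,15,18,19,22,23,26,27,30,31): 0⊕1⊕0⊕1⊕0⊕0⊕0⊕1⊕0⊕1⊕0⊕0⊕0⊕1⊕1⊕0 = 0
s4 (pos 4,5,6,7,12,13,14,15,20,21,22,23,28,29,30,31): 0⊕1⊕0⊕1⊕1⊕0⊕0⊕1⊕0⊕0⊕0⊕0⊕0⊕0⊕1⊕0 = 1
s8 (pos 8,9,10,11,12,13,14,15,24,25,26,27,28,29,30,31): 0⊕0⊕0⊕0⊕1⊕0⊕0⊕1⊕0⊕0⊕0⊕1⊕0⊕0⊕1⊕0 = 0
s16 (pos 16,17,18,19,20,21,22,23,24,25,26,27,28,29,30,31): 0⊕1⊕0⊕1⊕0⊕0⊕0⊕0⊕0⊕0⊕0⊕1⊕0⊕0⊕1⊕0 = 0
Syndrome s16…s1 = 00100 → error at position 4.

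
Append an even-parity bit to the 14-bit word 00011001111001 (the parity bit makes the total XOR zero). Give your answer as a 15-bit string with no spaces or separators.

XOR of the 14 data bits: 0⊕0⊕0⊕1⊕1⊕0⊕0⊕1⊕1⊕1⊕1⊕0⊕0⊕1 = 1
Parity bit = 1 (so all 15 bits XOR to 0).

000110011110011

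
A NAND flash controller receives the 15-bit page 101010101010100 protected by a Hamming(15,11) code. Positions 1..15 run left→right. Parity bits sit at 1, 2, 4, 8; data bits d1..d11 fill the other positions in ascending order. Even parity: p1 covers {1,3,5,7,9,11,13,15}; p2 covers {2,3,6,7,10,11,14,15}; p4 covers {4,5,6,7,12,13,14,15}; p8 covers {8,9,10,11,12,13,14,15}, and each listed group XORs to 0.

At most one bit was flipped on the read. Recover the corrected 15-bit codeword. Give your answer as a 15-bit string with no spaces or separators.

s1 (pos 1,3,5,7,9,11,13,15): 1⊕1⊕1⊕1⊕1⊕1⊕1⊕0 = 1
s2 (pos 2,3,6,7,10,11,14,15): 0⊕1⊕0⊕1⊕0⊕1⊕0⊕0 = 1
s4 (pos 4,5,6,7,12,13,14,15): 0⊕1⊕0⊕1⊕0⊕1⊕0⊕0 = 1
s8 (pos 8,9,10,11,12,13,14,15): 0⊕1⊕0⊕1⊕0⊕1⊕0⊕0 = 1
Syndrome s8…s1 = 1111 → error at position 15.
Flip position 15: 101010101010100 → 101010101010101

101010101010101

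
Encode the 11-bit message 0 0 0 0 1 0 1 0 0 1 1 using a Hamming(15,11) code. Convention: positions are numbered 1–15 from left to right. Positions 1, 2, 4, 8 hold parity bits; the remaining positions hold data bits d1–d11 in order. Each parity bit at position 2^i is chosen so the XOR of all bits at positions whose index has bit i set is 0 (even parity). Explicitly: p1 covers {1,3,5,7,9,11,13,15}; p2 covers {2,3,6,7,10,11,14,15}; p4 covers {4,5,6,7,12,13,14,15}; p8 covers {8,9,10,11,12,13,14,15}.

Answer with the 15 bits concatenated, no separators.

Place data at non-parity positions: p1 p2 0 p4 0 0 0 p8 1 0 1 0 0 1 1
p1 (pos 1,3,5,7,9,11,13,15): XOR of data positions = 0⊕0⊕0⊕1⊕1⊕0⊕1 = 1
p2 (pos 2,3,6,7,10,11,14,15): XOR of data positions = 0⊕0⊕0⊕0⊕1⊕1⊕1 = 1
p4 (pos 4,5,6,7,12,13,14,15): XOR of data positions = 0⊕0⊕0⊕0⊕0⊕1⊕1 = 0
p8 (pos 8,9,10,11,12,13,14,15): XOR of data positions = 1⊕0⊕1⊕0⊕0⊕1⊕1 = 0
Codeword: 110000001010011

110000001010011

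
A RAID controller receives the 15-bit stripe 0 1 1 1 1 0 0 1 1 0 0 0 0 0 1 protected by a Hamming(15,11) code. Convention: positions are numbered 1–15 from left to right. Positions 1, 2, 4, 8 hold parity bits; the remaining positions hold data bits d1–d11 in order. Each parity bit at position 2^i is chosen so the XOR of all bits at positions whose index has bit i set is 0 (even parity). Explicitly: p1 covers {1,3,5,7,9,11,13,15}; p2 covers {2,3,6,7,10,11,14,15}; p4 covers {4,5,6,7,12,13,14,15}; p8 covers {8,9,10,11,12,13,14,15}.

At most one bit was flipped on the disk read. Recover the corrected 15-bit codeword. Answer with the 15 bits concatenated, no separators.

011110011000011

s1 (pos 1,3,5,7,9,11,13,15): 0⊕1⊕1⊕0⊕1⊕0⊕0⊕1 = 0
s2 (pos 2,3,6,7,10,11,14,15): 1⊕1⊕0⊕0⊕0⊕0⊕0⊕1 = 1
s4 (pos 4,5,6,7,12,13,14,15): 1⊕1⊕0⊕0⊕0⊕0⊕0⊕1 = 1
s8 (pos 8,9,10,11,12,13,14,15): 1⊕1⊕0⊕0⊕0⊕0⊕0⊕1 = 1
Syndrome s8…s1 = 1110 → error at position 14.
Flip position 14: 011110011000001 → 011110011000011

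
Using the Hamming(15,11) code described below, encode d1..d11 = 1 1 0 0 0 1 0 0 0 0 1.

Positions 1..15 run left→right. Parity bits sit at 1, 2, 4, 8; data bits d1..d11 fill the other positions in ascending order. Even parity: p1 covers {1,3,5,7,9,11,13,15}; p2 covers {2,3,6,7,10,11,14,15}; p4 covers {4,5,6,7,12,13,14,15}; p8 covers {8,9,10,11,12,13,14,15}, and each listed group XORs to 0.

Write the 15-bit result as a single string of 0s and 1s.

111010000100001

Place data at non-parity positions: p1 p2 1 p4 1 0 0 p8 0 1 0 0 0 0 1
p1 (pos 1,3,5,7,9,11,13,15): XOR of data positions = 1⊕1⊕0⊕0⊕0⊕0⊕1 = 1
p2 (pos 2,3,6,7,10,11,14,15): XOR of data positions = 1⊕0⊕0⊕1⊕0⊕0⊕1 = 1
p4 (pos 4,5,6,7,12,13,14,15): XOR of data positions = 1⊕0⊕0⊕0⊕0⊕0⊕1 = 0
p8 (pos 8,9,10,11,12,13,14,15): XOR of data positions = 0⊕1⊕0⊕0⊕0⊕0⊕1 = 0
Codeword: 111010000100001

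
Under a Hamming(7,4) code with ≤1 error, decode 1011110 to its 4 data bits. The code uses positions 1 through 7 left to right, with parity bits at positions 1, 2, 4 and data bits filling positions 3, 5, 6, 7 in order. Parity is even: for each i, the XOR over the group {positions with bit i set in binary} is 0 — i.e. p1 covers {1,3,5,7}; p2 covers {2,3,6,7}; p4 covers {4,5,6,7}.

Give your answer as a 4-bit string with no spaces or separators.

1010

s1 (pos 1,3,5,7): 1⊕1⊕1⊕0 = 1
s2 (pos 2,3,6,7): 0⊕1⊕1⊕0 = 0
s4 (pos 4,5,6,7): 1⊕1⊕1⊕0 = 1
Syndrome s4…s1 = 101 → error at position 5.
Flip position 5: 1011110 → 1011010
Read data bits from positions 3,5,6,7: 1010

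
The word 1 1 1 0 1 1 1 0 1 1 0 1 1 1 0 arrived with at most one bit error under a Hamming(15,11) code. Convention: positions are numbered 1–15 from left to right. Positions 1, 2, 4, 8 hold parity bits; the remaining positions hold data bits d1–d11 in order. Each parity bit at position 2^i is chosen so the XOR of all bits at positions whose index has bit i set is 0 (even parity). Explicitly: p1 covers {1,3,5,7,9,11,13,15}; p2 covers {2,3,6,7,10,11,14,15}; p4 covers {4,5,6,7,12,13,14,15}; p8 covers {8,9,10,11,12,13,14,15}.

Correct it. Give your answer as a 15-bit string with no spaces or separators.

111011111101110

s1 (pos 1,3,5,7,9,11,13,15): 1⊕1⊕1⊕1⊕1⊕0⊕1⊕0 = 0
s2 (pos 2,3,6,7,10,11,14,15): 1⊕1⊕1⊕1⊕1⊕0⊕1⊕0 = 0
s4 (pos 4,5,6,7,12,13,14,15): 0⊕1⊕1⊕1⊕1⊕1⊕1⊕0 = 0
s8 (pos 8,9,10,11,12,13,14,15): 0⊕1⊕1⊕0⊕1⊕1⊕1⊕0 = 1
Syndrome s8…s1 = 1000 → error at position 8.
Flip position 8: 111011101101110 → 111011111101110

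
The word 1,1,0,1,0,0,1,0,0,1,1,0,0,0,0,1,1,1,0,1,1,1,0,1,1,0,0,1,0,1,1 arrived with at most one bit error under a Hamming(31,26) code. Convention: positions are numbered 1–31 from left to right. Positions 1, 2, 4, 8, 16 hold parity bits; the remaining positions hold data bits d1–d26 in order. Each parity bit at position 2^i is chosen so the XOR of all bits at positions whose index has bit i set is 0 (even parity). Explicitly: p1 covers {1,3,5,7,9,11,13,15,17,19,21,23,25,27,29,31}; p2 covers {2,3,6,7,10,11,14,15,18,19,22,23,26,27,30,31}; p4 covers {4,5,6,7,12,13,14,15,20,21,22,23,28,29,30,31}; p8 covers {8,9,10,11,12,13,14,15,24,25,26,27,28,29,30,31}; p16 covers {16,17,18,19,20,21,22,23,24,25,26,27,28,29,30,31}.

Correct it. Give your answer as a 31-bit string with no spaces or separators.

s1 (pos 1,3,5,7,9,11,13,15,17,19,21,23,25,27,29,31): 1⊕0⊕0⊕1⊕0⊕1⊕0⊕0⊕1⊕0⊕1⊕0⊕1⊕0⊕0⊕1 = 1
s2 (pos 2,3,6,7,10,11,14,15,18,19,22,23,26,27,30,31): 1⊕0⊕0⊕1⊕1⊕1⊕0⊕0⊕1⊕0⊕1⊕0⊕0⊕0⊕1⊕1 = 0
s4 (pos 4,5,6,7,12,13,14,15,20,21,22,23,28,29,30,31): 1⊕0⊕0⊕1⊕0⊕0⊕0⊕0⊕1⊕1⊕1⊕0⊕1⊕0⊕1⊕1 = 0
s8 (pos 8,9,10,11,12,13,14,15,24,25,26,27,28,29,30,31): 0⊕0⊕1⊕1⊕0⊕0⊕0⊕0⊕1⊕1⊕0⊕0⊕1⊕0⊕1⊕1 = 1
s16 (pos 16,17,18,19,20,21,22,23,24,25,26,27,28,29,30,31): 1⊕1⊕1⊕0⊕1⊕1⊕1⊕0⊕1⊕1⊕0⊕0⊕1⊕0⊕1⊕1 = 1
Syndrome s16…s1 = 11001 → error at position 25.
Flip position 25: 1101001001100001110111011001011 → 1101001001100001110111010001011

1101001001100001110111010001011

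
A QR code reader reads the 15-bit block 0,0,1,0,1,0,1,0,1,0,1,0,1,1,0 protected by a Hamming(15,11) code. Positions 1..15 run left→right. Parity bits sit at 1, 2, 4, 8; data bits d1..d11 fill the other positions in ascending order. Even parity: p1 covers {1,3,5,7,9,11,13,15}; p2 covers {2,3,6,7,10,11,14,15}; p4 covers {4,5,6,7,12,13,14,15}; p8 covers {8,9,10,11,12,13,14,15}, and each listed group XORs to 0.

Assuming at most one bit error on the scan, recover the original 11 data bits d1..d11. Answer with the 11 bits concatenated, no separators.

11011010110

s1 (pos 1,3,5,7,9,11,13,15): 0⊕1⊕1⊕1⊕1⊕1⊕1⊕0 = 0
s2 (pos 2,3,6,7,10,11,14,15): 0⊕1⊕0⊕1⊕0⊕1⊕1⊕0 = 0
s4 (pos 4,5,6,7,12,13,14,15): 0⊕1⊕0⊕1⊕0⊕1⊕1⊕0 = 0
s8 (pos 8,9,10,11,12,13,14,15): 0⊕1⊕0⊕1⊕0⊕1⊕1⊕0 = 0
Syndrome s8…s1 = 0000 → no error.
Read data bits from positions 3,5,6,7,9,10,11,12,13,14,15: 11011010110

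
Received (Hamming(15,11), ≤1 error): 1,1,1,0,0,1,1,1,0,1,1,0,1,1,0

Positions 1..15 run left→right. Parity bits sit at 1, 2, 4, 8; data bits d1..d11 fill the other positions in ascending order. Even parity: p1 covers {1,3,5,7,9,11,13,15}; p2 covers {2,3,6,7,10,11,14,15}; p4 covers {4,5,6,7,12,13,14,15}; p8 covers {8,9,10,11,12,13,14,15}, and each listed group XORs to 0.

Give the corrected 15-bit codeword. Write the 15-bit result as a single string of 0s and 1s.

s1 (pos 1,3,5,7,9,11,13,15): 1⊕1⊕0⊕1⊕0⊕1⊕1⊕0 = 1
s2 (pos 2,3,6,7,10,11,14,15): 1⊕1⊕1⊕1⊕1⊕1⊕1⊕0 = 1
s4 (pos 4,5,6,7,12,13,14,15): 0⊕0⊕1⊕1⊕0⊕1⊕1⊕0 = 0
s8 (pos 8,9,10,11,12,13,14,15): 1⊕0⊕1⊕1⊕0⊕1⊕1⊕0 = 1
Syndrome s8…s1 = 1011 → error at position 11.
Flip position 11: 111001110110110 → 111001110100110

111001110100110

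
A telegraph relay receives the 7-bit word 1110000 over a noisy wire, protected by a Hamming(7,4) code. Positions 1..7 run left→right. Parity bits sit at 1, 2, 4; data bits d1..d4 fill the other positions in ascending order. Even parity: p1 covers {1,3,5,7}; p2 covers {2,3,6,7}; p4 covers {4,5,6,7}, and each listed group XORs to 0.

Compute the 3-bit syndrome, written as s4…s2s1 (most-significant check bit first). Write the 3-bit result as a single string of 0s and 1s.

s1 (pos 1,3,5,7): 1⊕1⊕0⊕0 = 0
s2 (pos 2,3,6,7): 1⊕1⊕0⊕0 = 0
s4 (pos 4,5,6,7): 0⊕0⊕0⊕0 = 0
Syndrome s4…s1 = 000 → no error.

000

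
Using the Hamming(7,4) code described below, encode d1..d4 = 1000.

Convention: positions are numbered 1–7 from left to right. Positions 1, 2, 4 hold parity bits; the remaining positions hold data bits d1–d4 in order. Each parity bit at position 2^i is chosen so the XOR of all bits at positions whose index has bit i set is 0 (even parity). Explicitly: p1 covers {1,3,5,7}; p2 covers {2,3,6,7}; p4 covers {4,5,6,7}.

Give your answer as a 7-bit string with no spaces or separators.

1110000

Place data at non-parity positions: p1 p2 1 p4 0 0 0
p1 (pos 1,3,5,7): XOR of data positions = 1⊕0⊕0 = 1
p2 (pos 2,3,6,7): XOR of data positions = 1⊕0⊕0 = 1
p4 (pos 4,5,6,7): XOR of data positions = 0⊕0⊕0 = 0
Codeword: 1110000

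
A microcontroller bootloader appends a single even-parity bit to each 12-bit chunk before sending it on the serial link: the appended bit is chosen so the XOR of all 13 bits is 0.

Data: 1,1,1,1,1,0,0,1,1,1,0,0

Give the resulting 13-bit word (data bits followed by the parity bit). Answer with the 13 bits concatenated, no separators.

XOR of the 12 data bits: 1⊕1⊕1⊕1⊕1⊕0⊕0⊕1⊕1⊕1⊕0⊕0 = 0
Parity bit = 0 (so all 13 bits XOR to 0).

1111100111000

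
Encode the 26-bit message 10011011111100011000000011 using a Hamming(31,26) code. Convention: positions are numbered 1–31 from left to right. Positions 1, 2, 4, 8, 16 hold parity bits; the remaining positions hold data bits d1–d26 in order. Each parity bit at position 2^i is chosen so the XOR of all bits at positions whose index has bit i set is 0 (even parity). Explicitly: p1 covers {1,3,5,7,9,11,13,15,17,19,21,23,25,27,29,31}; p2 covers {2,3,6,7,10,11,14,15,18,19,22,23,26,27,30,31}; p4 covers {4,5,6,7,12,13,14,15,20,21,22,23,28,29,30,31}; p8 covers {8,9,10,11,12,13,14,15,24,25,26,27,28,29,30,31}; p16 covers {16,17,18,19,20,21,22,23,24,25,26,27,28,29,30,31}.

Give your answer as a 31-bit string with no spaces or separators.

Place data at non-parity positions: p1 p2 1 p4 0 0 1 p8 1 0 1 1 1 1 1 p16 1 0 0 0 1 1 0 0 0 0 0 0 0 1 1
p1 (pos 1,3,5,7,9,11,13,15,17,19,21,23,25,27,29,31): XOR of data positions = 1⊕0⊕1⊕1⊕1⊕1⊕1⊕1⊕0⊕1⊕0⊕0⊕0⊕0⊕1 = 1
p2 (pos 2,3,6,7,10,11,14,15,18,19,22,23,26,27,30,31): XOR of data positions = 1⊕0⊕1⊕0⊕1⊕1⊕1⊕0⊕0⊕1⊕0⊕0⊕0⊕1⊕1 = 0
p4 (pos 4,5,6,7,12,13,14,15,20,21,22,23,28,29,30,31): XOR of data positions = 0⊕0⊕1⊕1⊕1⊕1⊕1⊕0⊕1⊕1⊕0⊕0⊕0⊕1⊕1 = 1
p8 (pos 8,9,10,11,12,13,14,15,24,25,26,27,28,29,30,31): XOR of data positions = 1⊕0⊕1⊕1⊕1⊕1⊕1⊕0⊕0⊕0⊕0⊕0⊕0⊕1⊕1 = 0
p16 (pos 16,17,18,19,20,21,22,23,24,25,26,27,28,29,30,31): XOR of data positions = 1⊕0⊕0⊕0⊕1⊕1⊕0⊕0⊕0⊕0⊕0⊕0⊕0⊕1⊕1 = 1
Codeword: 1011001010111111100011000000011

1011001010111111100011000000011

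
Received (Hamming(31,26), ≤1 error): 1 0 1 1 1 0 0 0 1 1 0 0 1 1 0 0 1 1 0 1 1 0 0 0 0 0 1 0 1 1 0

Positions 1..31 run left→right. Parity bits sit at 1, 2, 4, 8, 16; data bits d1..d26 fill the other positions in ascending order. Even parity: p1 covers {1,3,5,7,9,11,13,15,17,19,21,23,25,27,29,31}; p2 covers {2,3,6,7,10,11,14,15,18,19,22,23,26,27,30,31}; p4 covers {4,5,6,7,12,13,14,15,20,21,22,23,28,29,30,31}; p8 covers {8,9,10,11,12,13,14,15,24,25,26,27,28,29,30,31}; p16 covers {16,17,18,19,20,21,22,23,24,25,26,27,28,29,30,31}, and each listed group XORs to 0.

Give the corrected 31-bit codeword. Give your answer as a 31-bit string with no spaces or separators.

1011100011001100110110001010110

s1 (pos 1,3,5,7,9,11,13,15,17,19,21,23,25,27,29,31): 1⊕1⊕1⊕0⊕1⊕0⊕1⊕0⊕1⊕0⊕1⊕0⊕0⊕1⊕1⊕0 = 1
s2 (pos 2,3,6,7,10,11,14,15,18,19,22,23,26,27,30,31): 0⊕1⊕0⊕0⊕1⊕0⊕1⊕0⊕1⊕0⊕0⊕0⊕0⊕1⊕1⊕0 = 0
s4 (pos 4,5,6,7,12,13,14,15,20,21,22,23,28,29,30,31): 1⊕1⊕0⊕0⊕0⊕1⊕1⊕0⊕1⊕1⊕0⊕0⊕0⊕1⊕1⊕0 = 0
s8 (pos 8,9,10,11,12,13,14,15,24,25,26,27,28,29,30,31): 0⊕1⊕1⊕0⊕0⊕1⊕1⊕0⊕0⊕0⊕0⊕1⊕0⊕1⊕1⊕0 = 1
s16 (pos 16,17,18,19,20,21,22,23,24,25,26,27,28,29,30,31): 0⊕1⊕1⊕0⊕1⊕1⊕0⊕0⊕0⊕0⊕0⊕1⊕0⊕1⊕1⊕0 = 1
Syndrome s16…s1 = 11001 → error at position 25.
Flip position 25: 1011100011001100110110000010110 → 1011100011001100110110001010110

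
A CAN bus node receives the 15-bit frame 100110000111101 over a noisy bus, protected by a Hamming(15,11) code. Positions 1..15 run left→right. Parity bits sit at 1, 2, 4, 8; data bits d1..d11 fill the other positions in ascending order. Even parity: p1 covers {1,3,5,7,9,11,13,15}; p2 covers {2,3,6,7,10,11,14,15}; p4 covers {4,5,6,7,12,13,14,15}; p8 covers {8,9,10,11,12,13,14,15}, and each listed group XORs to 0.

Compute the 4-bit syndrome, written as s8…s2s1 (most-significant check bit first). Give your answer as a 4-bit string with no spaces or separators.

s1 (pos 1,3,5,7,9,11,13,15): 1⊕0⊕1⊕0⊕0⊕1⊕1⊕1 = 1
s2 (pos 2,3,6,7,10,11,14,15): 0⊕0⊕0⊕0⊕1⊕1⊕0⊕1 = 1
s4 (pos 4,5,6,7,12,13,14,15): 1⊕1⊕0⊕0⊕1⊕1⊕0⊕1 = 1
s8 (pos 8,9,10,11,12,13,14,15): 0⊕0⊕1⊕1⊕1⊕1⊕0⊕1 = 1
Syndrome s8…s1 = 1111 → error at position 15.

1111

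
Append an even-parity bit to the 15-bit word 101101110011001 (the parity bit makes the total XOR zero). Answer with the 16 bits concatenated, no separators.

XOR of the 15 data bits: 1⊕0⊕1⊕1⊕0⊕1⊕1⊕1⊕0⊕0⊕1⊕1⊕0⊕0⊕1 = 1
Parity bit = 1 (so all 16 bits XOR to 0).

1011011100110011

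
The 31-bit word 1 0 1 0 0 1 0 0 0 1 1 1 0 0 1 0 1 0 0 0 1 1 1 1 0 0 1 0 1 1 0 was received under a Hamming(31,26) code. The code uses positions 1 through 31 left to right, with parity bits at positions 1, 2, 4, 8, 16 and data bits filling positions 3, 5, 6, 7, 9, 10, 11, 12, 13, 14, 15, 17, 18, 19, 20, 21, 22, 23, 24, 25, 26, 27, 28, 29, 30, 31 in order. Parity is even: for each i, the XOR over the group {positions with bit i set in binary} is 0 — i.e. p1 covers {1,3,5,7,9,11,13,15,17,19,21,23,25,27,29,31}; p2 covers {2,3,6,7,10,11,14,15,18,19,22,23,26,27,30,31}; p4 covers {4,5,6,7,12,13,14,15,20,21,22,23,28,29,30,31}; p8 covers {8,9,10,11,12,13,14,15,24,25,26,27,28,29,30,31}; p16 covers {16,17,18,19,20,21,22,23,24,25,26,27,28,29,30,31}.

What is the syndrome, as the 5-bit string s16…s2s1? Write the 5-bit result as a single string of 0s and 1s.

s1 (pos 1,3,5,7,9,11,13,15,17,19,21,23,25,27,29,31): 1⊕1⊕0⊕0⊕0⊕1⊕0⊕1⊕1⊕0⊕1⊕1⊕0⊕1⊕1⊕0 = 1
s2 (pos 2,3,6,7,10,11,14,15,18,19,22,23,26,27,30,31): 0⊕1⊕1⊕0⊕1⊕1⊕0⊕1⊕0⊕0⊕1⊕1⊕0⊕1⊕1⊕0 = 1
s4 (pos 4,5,6,7,12,13,14,15,20,21,22,23,28,29,30,31): 0⊕0⊕1⊕0⊕1⊕0⊕0⊕1⊕0⊕1⊕1⊕1⊕0⊕1⊕1⊕0 = 0
s8 (pos 8,9,10,11,12,13,14,15,24,25,26,27,28,29,30,31): 0⊕0⊕1⊕1⊕1⊕0⊕0⊕1⊕1⊕0⊕0⊕1⊕0⊕1⊕1⊕0 = 0
s16 (pos 16,17,18,19,20,21,22,23,24,25,26,27,28,29,30,31): 0⊕1⊕0⊕0⊕0⊕1⊕1⊕1⊕1⊕0⊕0⊕1⊕0⊕1⊕1⊕0 = 0
Syndrome s16…s1 = 00011 → error at position 3.

00011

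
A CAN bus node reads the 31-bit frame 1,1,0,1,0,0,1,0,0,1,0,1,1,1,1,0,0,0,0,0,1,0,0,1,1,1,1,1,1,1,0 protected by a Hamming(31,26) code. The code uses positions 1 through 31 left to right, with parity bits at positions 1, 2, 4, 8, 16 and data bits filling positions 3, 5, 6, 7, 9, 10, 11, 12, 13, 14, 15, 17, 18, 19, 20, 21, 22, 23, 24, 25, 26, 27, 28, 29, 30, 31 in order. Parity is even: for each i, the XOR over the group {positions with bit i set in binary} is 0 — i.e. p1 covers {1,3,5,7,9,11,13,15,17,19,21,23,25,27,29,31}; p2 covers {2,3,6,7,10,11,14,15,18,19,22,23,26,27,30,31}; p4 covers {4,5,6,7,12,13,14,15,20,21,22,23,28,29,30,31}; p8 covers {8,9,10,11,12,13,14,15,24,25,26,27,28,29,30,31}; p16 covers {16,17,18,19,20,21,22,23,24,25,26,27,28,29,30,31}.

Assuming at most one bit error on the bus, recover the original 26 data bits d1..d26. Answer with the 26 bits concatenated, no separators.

s1 (pos 1,3,5,7,9,11,13,15,17,19,21,23,25,27,29,31): 1⊕0⊕0⊕1⊕0⊕0⊕1⊕1⊕0⊕0⊕1⊕0⊕1⊕1⊕1⊕0 = 0
s2 (pos 2,3,6,7,10,11,14,15,18,19,22,23,26,27,30,31): 1⊕0⊕0⊕1⊕1⊕0⊕1⊕1⊕0⊕0⊕0⊕0⊕1⊕1⊕1⊕0 = 0
s4 (pos 4,5,6,7,12,13,14,15,20,21,22,23,28,29,30,31): 1⊕0⊕0⊕1⊕1⊕1⊕1⊕1⊕0⊕1⊕0⊕0⊕1⊕1⊕1⊕0 = 0
s8 (pos 8,9,10,11,12,13,14,15,24,25,26,27,28,29,30,31): 0⊕0⊕1⊕0⊕1⊕1⊕1⊕1⊕1⊕1⊕1⊕1⊕1⊕1⊕1⊕0 = 0
s16 (pos 16,17,18,19,20,21,22,23,24,25,26,27,28,29,30,31): 0⊕0⊕0⊕0⊕0⊕1⊕0⊕0⊕1⊕1⊕1⊕1⊕1⊕1⊕1⊕0 = 0
Syndrome s16…s1 = 00000 → no error.
Read data bits from positions 3,5,6,7,9,10,11,12,13,14,15,17,18,19,20,21,22,23,24,25,26,27,28,29,30,31: 00010101111000010011111110

00010101111000010011111110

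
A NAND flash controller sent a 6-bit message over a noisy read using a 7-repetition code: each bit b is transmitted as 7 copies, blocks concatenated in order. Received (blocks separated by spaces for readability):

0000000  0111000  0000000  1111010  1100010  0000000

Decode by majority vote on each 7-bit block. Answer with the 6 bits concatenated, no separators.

Block 1 (0000000): 0 ones → 0
Block 2 (0111000): 3 ones → 0
Block 3 (0000000): 0 ones → 0
Block 4 (1111010): 5 ones → 1
Block 5 (1100010): 3 ones → 0
Block 6 (0000000): 0 ones → 0

000100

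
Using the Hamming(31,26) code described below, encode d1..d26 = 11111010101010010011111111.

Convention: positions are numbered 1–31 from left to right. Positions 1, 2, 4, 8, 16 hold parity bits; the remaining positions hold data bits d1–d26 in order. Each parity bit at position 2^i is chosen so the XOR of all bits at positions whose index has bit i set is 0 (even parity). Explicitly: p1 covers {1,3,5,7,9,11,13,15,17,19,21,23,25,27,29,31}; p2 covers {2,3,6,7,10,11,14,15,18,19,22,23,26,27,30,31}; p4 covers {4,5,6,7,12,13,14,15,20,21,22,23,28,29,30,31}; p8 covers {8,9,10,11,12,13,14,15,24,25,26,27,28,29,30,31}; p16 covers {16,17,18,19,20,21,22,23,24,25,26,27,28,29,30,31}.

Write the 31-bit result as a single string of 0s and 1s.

Place data at non-parity positions: p1 p2 1 p4 1 1 1 p8 1 0 1 0 1 0 1 p16 0 1 0 0 1 0 0 1 1 1 1 1 1 1 1
p1 (pos 1,3,5,7,9,11,13,15,17,19,21,23,25,27,29,31): XOR of data positions = 1⊕1⊕1⊕1⊕1⊕1⊕1⊕0⊕0⊕1⊕0⊕1⊕1⊕1⊕1 = 0
p2 (pos 2,3,6,7,10,11,14,15,18,19,22,23,26,27,30,31): XOR of data positions = 1⊕1⊕1⊕0⊕1⊕0⊕1⊕1⊕0⊕0⊕0⊕1⊕1⊕1⊕1 = 0
p4 (pos 4,5,6,7,12,13,14,15,20,21,22,23,28,29,30,31): XOR of data positions = 1⊕1⊕1⊕0⊕1⊕0⊕1⊕0⊕1⊕0⊕0⊕1⊕1⊕1⊕1 = 0
p8 (pos 8,9,10,11,12,13,14,15,24,25,26,27,28,29,30,31): XOR of data positions = 1⊕0⊕1⊕0⊕1⊕0⊕1⊕1⊕1⊕1⊕1⊕1⊕1⊕1⊕1 = 0
p16 (pos 16,17,18,19,20,21,22,23,24,25,26,27,28,29,30,31): XOR of data positions = 0⊕1⊕0⊕0⊕1⊕0⊕0⊕1⊕1⊕1⊕1⊕1⊕1⊕1⊕1 = 0
Codeword: 0010111010101010010010011111111

0010111010101010010010011111111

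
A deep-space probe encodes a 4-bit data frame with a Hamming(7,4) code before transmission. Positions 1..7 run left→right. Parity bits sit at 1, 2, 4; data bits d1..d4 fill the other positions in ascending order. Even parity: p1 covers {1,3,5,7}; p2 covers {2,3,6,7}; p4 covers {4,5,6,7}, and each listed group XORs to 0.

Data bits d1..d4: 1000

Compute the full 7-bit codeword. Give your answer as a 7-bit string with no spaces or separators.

1110000

Place data at non-parity positions: p1 p2 1 p4 0 0 0
p1 (pos 1,3,5,7): XOR of data positions = 1⊕0⊕0 = 1
p2 (pos 2,3,6,7): XOR of data positions = 1⊕0⊕0 = 1
p4 (pos 4,5,6,7): XOR of data positions = 0⊕0⊕0 = 0
Codeword: 1110000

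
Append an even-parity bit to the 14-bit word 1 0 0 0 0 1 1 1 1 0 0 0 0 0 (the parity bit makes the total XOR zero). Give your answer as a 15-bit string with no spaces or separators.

100001111000001

XOR of the 14 data bits: 1⊕0⊕0⊕0⊕0⊕1⊕1⊕1⊕1⊕0⊕0⊕0⊕0⊕0 = 1
Parity bit = 1 (so all 15 bits XOR to 0).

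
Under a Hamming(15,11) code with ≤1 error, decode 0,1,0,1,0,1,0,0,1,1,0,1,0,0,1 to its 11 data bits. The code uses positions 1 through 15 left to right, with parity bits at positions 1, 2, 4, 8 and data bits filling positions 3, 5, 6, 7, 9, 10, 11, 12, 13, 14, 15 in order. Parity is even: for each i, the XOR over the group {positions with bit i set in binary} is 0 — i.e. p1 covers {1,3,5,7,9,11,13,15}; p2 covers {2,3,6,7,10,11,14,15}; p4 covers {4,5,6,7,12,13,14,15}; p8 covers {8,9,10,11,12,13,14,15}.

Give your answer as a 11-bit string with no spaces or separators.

00101101001

s1 (pos 1,3,5,7,9,11,13,15): 0⊕0⊕0⊕0⊕1⊕0⊕0⊕1 = 0
s2 (pos 2,3,6,7,10,11,14,15): 1⊕0⊕1⊕0⊕1⊕0⊕0⊕1 = 0
s4 (pos 4,5,6,7,12,13,14,15): 1⊕0⊕1⊕0⊕1⊕0⊕0⊕1 = 0
s8 (pos 8,9,10,11,12,13,14,15): 0⊕1⊕1⊕0⊕1⊕0⊕0⊕1 = 0
Syndrome s8…s1 = 0000 → no error.
Read data bits from positions 3,5,6,7,9,10,11,12,13,14,15: 00101101001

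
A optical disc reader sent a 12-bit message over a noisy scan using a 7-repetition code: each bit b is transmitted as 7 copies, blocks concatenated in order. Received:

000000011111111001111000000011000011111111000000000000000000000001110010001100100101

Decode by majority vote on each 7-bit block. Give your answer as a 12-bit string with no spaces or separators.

011001000000

Block 1 (0000000): 0 ones → 0
Block 2 (1111111): 7 ones → 1
Block 3 (1001111): 5 ones → 1
Block 4 (0000000): 0 ones → 0
Block 5 (1100001): 3 ones → 0
Block 6 (1111111): 7 ones → 1
Block 7 (0000000): 0 ones → 0
Block 8 (0000000): 0 ones → 0
Block 9 (0000000): 0 ones → 0
Block 10 (0011100): 3 ones → 0
Block 11 (1000110): 3 ones → 0
Block 12 (0100101): 3 ones → 0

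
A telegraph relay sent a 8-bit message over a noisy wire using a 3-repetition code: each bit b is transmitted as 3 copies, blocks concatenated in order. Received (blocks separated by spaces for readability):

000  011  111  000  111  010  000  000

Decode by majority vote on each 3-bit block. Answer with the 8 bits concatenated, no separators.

01101000

Block 1 (000): 0 ones → 0
Block 2 (011): 2 ones → 1
Block 3 (111): 3 ones → 1
Block 4 (000): 0 ones → 0
Block 5 (111): 3 ones → 1
Block 6 (010): 1 one → 0
Block 7 (000): 0 ones → 0
Block 8 (000): 0 ones → 0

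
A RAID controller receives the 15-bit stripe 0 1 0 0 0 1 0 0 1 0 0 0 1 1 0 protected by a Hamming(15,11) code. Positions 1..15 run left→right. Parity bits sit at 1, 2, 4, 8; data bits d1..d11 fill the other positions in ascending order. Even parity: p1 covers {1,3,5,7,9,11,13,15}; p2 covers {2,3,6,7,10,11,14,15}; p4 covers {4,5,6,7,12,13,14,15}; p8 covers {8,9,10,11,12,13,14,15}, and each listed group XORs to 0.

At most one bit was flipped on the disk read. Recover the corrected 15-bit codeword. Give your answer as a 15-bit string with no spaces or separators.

010001001000100

s1 (pos 1,3,5,7,9,11,13,15): 0⊕0⊕0⊕0⊕1⊕0⊕1⊕0 = 0
s2 (pos 2,3,6,7,10,11,14,15): 1⊕0⊕1⊕0⊕0⊕0⊕1⊕0 = 1
s4 (pos 4,5,6,7,12,13,14,15): 0⊕0⊕1⊕0⊕0⊕1⊕1⊕0 = 1
s8 (pos 8,9,10,11,12,13,14,15): 0⊕1⊕0⊕0⊕0⊕1⊕1⊕0 = 1
Syndrome s8…s1 = 1110 → error at position 14.
Flip position 14: 010001001000110 → 010001001000100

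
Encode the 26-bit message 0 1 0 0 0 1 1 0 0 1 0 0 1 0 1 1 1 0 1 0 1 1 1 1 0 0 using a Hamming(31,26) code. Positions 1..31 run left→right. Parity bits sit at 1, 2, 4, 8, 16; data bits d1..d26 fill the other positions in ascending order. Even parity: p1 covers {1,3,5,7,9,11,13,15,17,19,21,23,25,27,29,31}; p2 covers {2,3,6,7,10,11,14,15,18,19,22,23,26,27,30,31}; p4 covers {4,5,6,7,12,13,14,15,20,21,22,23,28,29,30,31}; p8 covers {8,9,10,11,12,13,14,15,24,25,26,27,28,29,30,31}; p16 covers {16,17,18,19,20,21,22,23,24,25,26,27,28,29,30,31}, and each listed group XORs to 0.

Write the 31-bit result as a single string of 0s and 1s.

1101100001100101010111010111100

Place data at non-parity positions: p1 p2 0 p4 1 0 0 p8 0 1 1 0 0 1 0 p16 0 1 0 1 1 1 0 1 0 1 1 1 1 0 0
p1 (pos 1,3,5,7,9,11,13,15,17,19,21,23,25,27,29,31): XOR of data positions = 0⊕1⊕0⊕0⊕1⊕0⊕0⊕0⊕0⊕1⊕0⊕0⊕1⊕1⊕0 = 1
p2 (pos 2,3,6,7,10,11,14,15,18,19,22,23,26,27,30,31): XOR of data positions = 0⊕0⊕0⊕1⊕1⊕1⊕0⊕1⊕0⊕1⊕0⊕1⊕1⊕0⊕0 = 1
p4 (pos 4,5,6,7,12,13,14,15,20,21,22,23,28,29,30,31): XOR of data positions = 1⊕0⊕0⊕0⊕0⊕1⊕0⊕1⊕1⊕1⊕0⊕1⊕1⊕0⊕0 = 1
p8 (pos 8,9,10,11,12,13,14,15,24,25,26,27,28,29,30,31): XOR of data positions = 0⊕1⊕1⊕0⊕0⊕1⊕0⊕1⊕0⊕1⊕1⊕1⊕1⊕0⊕0 = 0
p16 (pos 16,17,18,19,20,21,22,23,24,25,26,27,28,29,30,31): XOR of data positions = 0⊕1⊕0⊕1⊕1⊕1⊕0⊕1⊕0⊕1⊕1⊕1⊕1⊕0⊕0 = 1
Codeword: 1101100001100101010111010111100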